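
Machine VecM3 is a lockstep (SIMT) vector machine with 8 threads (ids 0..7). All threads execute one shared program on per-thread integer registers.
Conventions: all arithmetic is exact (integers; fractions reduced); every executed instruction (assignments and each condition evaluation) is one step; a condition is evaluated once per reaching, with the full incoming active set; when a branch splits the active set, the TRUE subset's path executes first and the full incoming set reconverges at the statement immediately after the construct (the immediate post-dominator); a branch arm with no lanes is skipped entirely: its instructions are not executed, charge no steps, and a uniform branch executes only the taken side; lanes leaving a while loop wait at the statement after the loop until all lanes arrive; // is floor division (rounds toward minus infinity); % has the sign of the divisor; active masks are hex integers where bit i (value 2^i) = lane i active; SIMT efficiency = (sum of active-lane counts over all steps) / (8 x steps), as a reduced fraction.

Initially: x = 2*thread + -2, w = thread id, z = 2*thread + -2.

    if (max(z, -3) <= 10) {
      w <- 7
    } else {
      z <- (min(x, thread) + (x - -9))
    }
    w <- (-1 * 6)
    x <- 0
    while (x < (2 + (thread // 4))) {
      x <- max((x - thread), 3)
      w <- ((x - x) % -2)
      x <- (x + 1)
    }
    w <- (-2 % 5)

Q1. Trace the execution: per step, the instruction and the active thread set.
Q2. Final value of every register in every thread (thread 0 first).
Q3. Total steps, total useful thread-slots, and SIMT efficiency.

step 0: eval (max(z, -3) <= 10)      0xff
step 1: w <- 7                       0x7f
step 2: z <- (min(x, thread) + (x - -9)) 0x80
step 3: w <- (-1 * 6)                0xff
step 4: x <- 0                       0xff
step 5: eval (x < (2 + (thread // 4))) 0xff
step 6: x <- max((x - thread), 3)    0xff
step 7: w <- ((x - x) % -2)          0xff
step 8: x <- (x + 1)                 0xff
step 9: eval (x < (2 + (thread // 4))) 0xff
step 10: w <- (-2 % 5)                0xff

Answer: 11 steps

x: 4,4,4,4,4,4,4,4
w: 3,3,3,3,3,3,3,3
z: -2,0,2,4,6,8,10,28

steps = 11; useful = 80; efficiency = 80/88 = 10/11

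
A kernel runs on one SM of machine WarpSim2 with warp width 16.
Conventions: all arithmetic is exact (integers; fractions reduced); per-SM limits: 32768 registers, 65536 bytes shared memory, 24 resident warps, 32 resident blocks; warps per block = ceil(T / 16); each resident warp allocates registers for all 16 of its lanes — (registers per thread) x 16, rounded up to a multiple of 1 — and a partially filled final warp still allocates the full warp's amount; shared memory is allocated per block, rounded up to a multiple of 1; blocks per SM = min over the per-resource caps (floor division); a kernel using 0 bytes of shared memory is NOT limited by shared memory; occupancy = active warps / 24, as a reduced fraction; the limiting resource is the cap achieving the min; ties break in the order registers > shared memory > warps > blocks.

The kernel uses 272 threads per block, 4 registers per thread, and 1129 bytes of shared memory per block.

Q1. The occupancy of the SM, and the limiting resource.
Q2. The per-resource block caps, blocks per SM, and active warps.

Answer: occupancy 17/24, limited by warps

registers: 30 blocks
shared memory: 58 blocks
warps: 1 block
blocks: 32 blocks

Answer: 1 block, 17 active warps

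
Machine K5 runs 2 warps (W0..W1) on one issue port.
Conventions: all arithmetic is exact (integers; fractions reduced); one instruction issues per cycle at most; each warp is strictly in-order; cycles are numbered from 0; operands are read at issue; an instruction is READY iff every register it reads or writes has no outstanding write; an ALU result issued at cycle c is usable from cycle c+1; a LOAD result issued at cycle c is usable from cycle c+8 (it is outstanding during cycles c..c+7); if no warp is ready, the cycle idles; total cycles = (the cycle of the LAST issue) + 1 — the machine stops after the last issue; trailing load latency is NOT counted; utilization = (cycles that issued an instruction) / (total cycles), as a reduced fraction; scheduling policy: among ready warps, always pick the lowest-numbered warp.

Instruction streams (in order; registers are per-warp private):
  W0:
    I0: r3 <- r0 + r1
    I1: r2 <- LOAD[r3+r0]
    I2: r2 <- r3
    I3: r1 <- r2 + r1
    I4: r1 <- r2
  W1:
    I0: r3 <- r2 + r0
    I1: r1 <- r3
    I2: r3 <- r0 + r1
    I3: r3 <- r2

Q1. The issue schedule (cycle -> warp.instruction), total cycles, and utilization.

cycle 0: W0.I0
cycle 1: W0.I1
cycle 2: W1.I0
cycle 3: W1.I1
cycle 4: W1.I2
cycle 5: W1.I3
cycle 6: idle
cycle 7: idle
cycle 8: idle
cycle 9: W0.I2
cycle 10: W0.I3
cycle 11: W0.I4

Answer: 12 cycles, utilization 3/4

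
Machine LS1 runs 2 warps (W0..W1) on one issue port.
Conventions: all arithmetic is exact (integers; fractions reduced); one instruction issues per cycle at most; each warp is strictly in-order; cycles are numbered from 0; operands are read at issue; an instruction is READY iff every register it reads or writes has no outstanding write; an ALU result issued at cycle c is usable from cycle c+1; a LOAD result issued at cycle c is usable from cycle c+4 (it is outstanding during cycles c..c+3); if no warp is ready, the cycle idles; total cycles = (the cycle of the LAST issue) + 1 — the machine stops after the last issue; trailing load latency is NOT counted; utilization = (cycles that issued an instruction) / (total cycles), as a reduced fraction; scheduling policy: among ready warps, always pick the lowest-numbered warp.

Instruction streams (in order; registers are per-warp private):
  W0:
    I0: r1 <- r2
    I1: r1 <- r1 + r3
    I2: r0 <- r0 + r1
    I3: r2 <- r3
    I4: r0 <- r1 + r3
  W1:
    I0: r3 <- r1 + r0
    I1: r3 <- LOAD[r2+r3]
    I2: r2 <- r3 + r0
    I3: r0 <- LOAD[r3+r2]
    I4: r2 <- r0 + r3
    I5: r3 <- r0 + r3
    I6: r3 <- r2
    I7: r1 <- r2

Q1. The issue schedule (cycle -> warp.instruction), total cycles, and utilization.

cycle 0: W0.I0
cycle 1: W0.I1
cycle 2: W0.I2
cycle 3: W0.I3
cycle 4: W0.I4
cycle 5: W1.I0
cycle 6: W1.I1
cycle 7: idle
cycle 8: idle
cycle 9: idle
cycle 10: W1.I2
cycle 11: W1.I3
cycle 12: idle
cycle 13: idle
cycle 14: idle
cycle 15: W1.I4
cycle 16: W1.I5
cycle 17: W1.I6
cycle 18: W1.I7

Answer: 19 cycles, utilization 13/19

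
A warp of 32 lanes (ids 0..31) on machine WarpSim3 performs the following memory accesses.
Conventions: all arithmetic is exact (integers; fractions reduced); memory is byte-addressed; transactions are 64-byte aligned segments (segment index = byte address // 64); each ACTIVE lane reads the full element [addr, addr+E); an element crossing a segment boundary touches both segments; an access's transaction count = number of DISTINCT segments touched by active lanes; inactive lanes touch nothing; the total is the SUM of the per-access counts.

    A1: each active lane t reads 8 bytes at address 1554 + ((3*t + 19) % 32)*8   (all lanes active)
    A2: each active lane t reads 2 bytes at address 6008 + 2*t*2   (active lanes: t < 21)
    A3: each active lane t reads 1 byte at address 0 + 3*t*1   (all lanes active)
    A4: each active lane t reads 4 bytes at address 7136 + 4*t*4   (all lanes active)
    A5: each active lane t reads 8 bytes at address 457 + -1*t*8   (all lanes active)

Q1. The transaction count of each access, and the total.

A1: 5 transactions
A2: 3 transactions
A3: 2 transactions
A4: 9 transactions
A5: 5 transactions

Answer: 5,3,2,9,5; total 24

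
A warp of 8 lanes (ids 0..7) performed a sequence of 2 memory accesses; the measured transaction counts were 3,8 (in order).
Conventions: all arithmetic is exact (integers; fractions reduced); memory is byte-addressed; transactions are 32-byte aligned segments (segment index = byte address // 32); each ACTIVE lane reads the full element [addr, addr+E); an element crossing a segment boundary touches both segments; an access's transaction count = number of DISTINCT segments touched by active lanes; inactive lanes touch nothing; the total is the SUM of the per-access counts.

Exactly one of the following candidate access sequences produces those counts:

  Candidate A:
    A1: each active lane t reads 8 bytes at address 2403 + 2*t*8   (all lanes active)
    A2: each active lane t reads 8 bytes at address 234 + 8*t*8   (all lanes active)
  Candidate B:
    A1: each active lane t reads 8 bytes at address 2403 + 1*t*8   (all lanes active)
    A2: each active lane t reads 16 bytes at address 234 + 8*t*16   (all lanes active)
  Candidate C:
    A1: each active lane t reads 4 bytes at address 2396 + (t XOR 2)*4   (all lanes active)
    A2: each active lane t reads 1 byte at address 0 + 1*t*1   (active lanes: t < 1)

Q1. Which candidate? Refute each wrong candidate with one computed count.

A: A1 gives 4 transactions, not 3
C: A1 gives 2 transactions, not 3
B: all counts match (3,8)

Answer: B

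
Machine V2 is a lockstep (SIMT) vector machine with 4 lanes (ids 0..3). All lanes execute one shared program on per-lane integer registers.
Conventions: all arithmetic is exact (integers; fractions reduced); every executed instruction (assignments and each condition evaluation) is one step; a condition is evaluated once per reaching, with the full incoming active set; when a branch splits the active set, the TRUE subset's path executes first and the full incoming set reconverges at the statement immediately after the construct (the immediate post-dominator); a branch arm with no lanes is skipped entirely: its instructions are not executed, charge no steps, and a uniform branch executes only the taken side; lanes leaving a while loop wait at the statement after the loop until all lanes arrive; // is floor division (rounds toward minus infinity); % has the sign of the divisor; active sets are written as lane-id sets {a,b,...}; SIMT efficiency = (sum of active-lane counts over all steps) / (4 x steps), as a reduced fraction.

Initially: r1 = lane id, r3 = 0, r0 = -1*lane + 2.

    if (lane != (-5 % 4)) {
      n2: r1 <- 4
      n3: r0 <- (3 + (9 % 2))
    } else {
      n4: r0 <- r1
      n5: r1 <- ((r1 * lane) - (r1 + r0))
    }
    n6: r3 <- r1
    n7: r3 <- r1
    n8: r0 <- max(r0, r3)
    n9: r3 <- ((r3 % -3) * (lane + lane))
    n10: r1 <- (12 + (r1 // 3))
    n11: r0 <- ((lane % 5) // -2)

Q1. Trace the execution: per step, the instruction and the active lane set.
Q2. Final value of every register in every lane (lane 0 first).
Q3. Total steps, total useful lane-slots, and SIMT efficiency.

step 0: eval (lane != (-5 % 4))      {0,1,2,3}
step 1: r1 <- 4                      {0,1,2}
step 2: r0 <- (3 + (9 % 2))          {0,1,2}
step 3: r0 <- r1                     {3}
step 4: r1 <- ((r1 * lane) - (r1 + r0)) {3}
step 5: r3 <- r1                     {0,1,2,3}
step 6: r3 <- r1                     {0,1,2,3}
step 7: r0 <- max(r0, r3)            {0,1,2,3}
step 8: r3 <- ((r3 % -3) * (lane + lane)) {0,1,2,3}
step 9: r1 <- (12 + (r1 // 3))       {0,1,2,3}
step 10: r0 <- ((lane % 5) // -2)     {0,1,2,3}

Answer: 11 steps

r1: 13,13,13,13
r3: 0,-4,-8,0
r0: 0,-1,-1,-2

steps = 11; useful = 36; efficiency = 36/44 = 9/11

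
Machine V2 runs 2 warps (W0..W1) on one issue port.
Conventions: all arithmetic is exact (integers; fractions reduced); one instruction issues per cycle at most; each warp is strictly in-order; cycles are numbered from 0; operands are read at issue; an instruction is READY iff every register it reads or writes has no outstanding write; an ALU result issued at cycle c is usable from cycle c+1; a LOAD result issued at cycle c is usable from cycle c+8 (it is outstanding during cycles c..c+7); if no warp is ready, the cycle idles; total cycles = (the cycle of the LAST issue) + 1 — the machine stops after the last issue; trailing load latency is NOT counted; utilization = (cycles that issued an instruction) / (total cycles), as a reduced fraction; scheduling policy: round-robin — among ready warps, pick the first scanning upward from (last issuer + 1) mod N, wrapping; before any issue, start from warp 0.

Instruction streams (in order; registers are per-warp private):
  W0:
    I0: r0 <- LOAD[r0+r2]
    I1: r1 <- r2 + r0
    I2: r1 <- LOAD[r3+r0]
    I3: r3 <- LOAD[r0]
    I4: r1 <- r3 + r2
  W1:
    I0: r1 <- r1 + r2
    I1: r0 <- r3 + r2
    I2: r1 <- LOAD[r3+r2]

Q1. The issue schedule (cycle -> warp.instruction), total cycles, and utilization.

cycle 0: W0.I0
cycle 1: W1.I0
cycle 2: W1.I1
cycle 3: W1.I2
cycle 4: idle
cycle 5: idle
cycle 6: idle
cycle 7: idle
cycle 8: W0.I1
cycle 9: W0.I2
cycle 10: W0.I3
cycle 11: idle
cycle 12: idle
cycle 13: idle
cycle 14: idle
cycle 15: idle
cycle 16: idle
cycle 17: idle
cycle 18: W0.I4

Answer: 19 cycles, utilization 8/19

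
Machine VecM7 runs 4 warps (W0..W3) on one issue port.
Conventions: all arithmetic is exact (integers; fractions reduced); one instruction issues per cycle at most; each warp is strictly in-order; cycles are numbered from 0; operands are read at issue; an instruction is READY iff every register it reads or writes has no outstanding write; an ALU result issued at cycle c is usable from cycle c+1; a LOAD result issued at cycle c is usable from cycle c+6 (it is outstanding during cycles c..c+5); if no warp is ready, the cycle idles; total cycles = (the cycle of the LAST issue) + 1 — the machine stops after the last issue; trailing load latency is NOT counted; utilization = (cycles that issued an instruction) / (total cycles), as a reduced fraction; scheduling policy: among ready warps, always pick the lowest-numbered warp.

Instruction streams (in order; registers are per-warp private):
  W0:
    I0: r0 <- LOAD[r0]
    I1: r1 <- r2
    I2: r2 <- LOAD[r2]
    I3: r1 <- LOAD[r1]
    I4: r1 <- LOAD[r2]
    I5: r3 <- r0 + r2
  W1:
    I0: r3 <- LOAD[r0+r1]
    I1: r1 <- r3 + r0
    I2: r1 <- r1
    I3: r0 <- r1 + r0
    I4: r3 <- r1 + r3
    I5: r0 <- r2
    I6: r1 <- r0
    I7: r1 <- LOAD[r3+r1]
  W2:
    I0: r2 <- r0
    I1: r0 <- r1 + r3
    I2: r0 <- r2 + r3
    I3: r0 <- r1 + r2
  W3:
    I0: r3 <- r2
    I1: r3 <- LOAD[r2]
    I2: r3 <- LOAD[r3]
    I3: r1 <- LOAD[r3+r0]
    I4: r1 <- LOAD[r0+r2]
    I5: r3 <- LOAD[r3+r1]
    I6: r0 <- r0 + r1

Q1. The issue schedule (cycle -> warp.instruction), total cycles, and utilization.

cycle 0: W0.I0
cycle 1: W0.I1
cycle 2: W0.I2
cycle 3: W0.I3
cycle 4: W1.I0
cycle 5: W2.I0
cycle 6: W2.I1
cycle 7: W2.I2
cycle 8: W2.I3
cycle 9: W0.I4
cycle 10: W0.I5
cycle 11: W1.I1
cycle 12: W1.I2
cycle 13: W1.I3
cycle 14: W1.I4
cycle 15: W1.I5
cycle 16: W1.I6
cycle 17: W1.I7
cycle 18: W3.I0
cycle 19: W3.I1
cycle 20: idle
cycle 21: idle
cycle 22: idle
cycle 23: idle
cycle 24: idle
cycle 25: W3.I2
cycle 26: idle
cycle 27: idle
cycle 28: idle
cycle 29: idle
cycle 30: idle
cycle 31: W3.I3
cycle 32: idle
cycle 33: idle
cycle 34: idle
cycle 35: idle
cycle 36: idle
cycle 37: W3.I4
cycle 38: idle
cycle 39: idle
cycle 40: idle
cycle 41: idle
cycle 42: idle
cycle 43: W3.I5
cycle 44: W3.I6

Answer: 45 cycles, utilization 5/9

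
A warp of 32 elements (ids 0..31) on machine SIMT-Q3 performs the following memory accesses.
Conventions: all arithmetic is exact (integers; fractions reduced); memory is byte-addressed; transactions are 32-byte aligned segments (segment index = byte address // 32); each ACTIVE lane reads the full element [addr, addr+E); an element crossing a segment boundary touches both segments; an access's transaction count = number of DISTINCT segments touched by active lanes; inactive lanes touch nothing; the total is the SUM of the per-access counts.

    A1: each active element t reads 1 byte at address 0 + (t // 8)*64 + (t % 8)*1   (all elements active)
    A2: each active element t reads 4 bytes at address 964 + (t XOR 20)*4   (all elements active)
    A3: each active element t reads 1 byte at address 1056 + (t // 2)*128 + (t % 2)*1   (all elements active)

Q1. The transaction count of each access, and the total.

A1: 4 transactions
A2: 5 transactions
A3: 16 transactions

Answer: 4,5,16; total 25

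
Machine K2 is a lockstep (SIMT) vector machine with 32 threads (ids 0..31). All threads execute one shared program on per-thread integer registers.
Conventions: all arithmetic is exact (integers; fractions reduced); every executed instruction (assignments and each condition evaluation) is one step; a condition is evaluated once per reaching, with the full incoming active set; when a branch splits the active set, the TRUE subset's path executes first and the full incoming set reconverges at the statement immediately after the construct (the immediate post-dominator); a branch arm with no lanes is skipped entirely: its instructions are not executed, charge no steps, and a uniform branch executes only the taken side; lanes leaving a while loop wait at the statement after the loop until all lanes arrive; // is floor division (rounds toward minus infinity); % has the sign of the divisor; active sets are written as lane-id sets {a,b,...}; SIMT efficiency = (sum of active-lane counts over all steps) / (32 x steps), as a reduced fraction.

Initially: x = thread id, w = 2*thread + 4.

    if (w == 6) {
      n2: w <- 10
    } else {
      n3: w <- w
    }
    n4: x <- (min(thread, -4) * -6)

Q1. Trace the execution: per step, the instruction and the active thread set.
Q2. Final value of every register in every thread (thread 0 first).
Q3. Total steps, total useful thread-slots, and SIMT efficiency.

step 0: eval (w == 6)                {0,1,2,3,4,5,6,7,8,9,10,11,12,13,14,15,16,17,18,19,20,21,22,23,24,25,26,27,28,29,30,31}
step 1: w <- 10                      {1}
step 2: w <- w                       {0,2,3,4,5,6,7,8,9,10,11,12,13,14,15,16,17,18,19,20,21,22,23,24,25,26,27,28,29,30,31}
step 3: x <- (min(thread, -4) * -6)  {0,1,2,3,4,5,6,7,8,9,10,11,12,13,14,15,16,17,18,19,20,21,22,23,24,25,26,27,28,29,30,31}

Answer: 4 steps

x: 24,24,24,24,24,24,24,24,24,24,24,24,24,24,24,24,24,24,24,24,24,24,24,24,24,24,24,24,24,24,24,24
w: 4,10,8,10,12,14,16,18,20,22,24,26,28,30,32,34,36,38,40,42,44,46,48,50,52,54,56,58,60,62,64,66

steps = 4; useful = 96; efficiency = 96/128 = 3/4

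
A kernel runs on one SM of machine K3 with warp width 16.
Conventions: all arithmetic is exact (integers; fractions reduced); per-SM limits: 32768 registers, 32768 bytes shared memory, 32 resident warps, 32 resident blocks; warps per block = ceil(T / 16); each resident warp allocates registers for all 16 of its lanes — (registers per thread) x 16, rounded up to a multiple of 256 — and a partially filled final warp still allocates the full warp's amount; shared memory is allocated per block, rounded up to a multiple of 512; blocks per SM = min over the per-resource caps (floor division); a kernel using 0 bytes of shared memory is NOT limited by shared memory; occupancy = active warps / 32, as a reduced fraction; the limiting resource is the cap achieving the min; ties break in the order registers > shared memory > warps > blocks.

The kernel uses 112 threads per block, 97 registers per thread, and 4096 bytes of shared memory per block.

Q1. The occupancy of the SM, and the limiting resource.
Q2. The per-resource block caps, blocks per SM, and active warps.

Answer: occupancy 7/16, limited by registers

registers: 2 blocks
shared memory: 8 blocks
warps: 4 blocks
blocks: 32 blocks

Answer: 2 blocks, 14 active warps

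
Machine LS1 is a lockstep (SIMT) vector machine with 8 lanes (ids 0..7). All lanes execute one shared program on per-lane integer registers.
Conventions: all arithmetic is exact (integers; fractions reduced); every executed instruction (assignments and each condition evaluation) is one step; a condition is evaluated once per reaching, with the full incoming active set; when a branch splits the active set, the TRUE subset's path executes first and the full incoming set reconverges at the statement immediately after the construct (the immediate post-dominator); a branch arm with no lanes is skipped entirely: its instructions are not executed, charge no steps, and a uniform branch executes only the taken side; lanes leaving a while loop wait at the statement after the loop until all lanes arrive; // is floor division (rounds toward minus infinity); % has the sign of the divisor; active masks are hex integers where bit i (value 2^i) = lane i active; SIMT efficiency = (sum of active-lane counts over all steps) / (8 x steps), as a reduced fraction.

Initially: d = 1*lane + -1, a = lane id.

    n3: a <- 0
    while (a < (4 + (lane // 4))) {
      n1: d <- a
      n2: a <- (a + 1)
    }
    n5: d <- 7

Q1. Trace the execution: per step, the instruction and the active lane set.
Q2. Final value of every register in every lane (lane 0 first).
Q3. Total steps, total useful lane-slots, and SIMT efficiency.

step 0: a <- 0                       0xff
step 1: eval (a < (4 + (lane // 4))) 0xff
step 2: d <- a                       0xff
step 3: a <- (a + 1)                 0xff
step 4: eval (a < (4 + (lane // 4))) 0xff
step 5: d <- a                       0xff
step 6: a <- (a + 1)                 0xff
step 7: eval (a < (4 + (lane // 4))) 0xff
step 8: d <- a                       0xff
step 9: a <- (a + 1)                 0xff
step 10: eval (a < (4 + (lane // 4))) 0xff
step 11: d <- a                       0xff
step 12: a <- (a + 1)                 0xff
step 13: eval (a < (4 + (lane // 4))) 0xff
step 14: d <- a                       0xf0
step 15: a <- (a + 1)                 0xf0
step 16: eval (a < (4 + (lane // 4))) 0xf0
step 17: d <- 7                       0xff

Answer: 18 steps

d: 7,7,7,7,7,7,7,7
a: 4,4,4,4,5,5,5,5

steps = 18; useful = 132; efficiency = 132/144 = 11/12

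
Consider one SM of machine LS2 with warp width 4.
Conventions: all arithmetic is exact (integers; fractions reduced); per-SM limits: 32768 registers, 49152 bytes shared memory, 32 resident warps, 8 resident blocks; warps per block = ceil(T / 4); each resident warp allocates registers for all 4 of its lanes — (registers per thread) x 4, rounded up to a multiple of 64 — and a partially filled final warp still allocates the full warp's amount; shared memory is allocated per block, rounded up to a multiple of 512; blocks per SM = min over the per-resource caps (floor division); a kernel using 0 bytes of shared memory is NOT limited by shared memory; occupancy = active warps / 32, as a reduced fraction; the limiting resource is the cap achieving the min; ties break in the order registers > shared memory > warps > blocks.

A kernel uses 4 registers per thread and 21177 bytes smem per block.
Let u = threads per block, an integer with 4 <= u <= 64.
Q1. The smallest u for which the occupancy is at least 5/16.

Answer: u = 17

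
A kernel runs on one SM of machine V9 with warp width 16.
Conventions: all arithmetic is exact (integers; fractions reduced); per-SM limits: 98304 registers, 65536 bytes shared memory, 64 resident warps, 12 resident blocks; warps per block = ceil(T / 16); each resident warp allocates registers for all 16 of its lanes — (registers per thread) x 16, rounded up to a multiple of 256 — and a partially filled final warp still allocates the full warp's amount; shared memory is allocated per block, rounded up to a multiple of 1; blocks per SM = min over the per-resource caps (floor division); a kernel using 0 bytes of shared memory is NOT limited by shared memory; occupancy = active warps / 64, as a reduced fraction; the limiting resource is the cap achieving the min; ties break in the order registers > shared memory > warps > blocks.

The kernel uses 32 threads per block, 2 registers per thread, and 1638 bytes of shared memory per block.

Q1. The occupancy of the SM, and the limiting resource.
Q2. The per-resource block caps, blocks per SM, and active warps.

Answer: occupancy 3/8, limited by blocks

registers: 192 blocks
shared memory: 40 blocks
warps: 32 blocks
blocks: 12 blocks

Answer: 12 blocks, 24 active warps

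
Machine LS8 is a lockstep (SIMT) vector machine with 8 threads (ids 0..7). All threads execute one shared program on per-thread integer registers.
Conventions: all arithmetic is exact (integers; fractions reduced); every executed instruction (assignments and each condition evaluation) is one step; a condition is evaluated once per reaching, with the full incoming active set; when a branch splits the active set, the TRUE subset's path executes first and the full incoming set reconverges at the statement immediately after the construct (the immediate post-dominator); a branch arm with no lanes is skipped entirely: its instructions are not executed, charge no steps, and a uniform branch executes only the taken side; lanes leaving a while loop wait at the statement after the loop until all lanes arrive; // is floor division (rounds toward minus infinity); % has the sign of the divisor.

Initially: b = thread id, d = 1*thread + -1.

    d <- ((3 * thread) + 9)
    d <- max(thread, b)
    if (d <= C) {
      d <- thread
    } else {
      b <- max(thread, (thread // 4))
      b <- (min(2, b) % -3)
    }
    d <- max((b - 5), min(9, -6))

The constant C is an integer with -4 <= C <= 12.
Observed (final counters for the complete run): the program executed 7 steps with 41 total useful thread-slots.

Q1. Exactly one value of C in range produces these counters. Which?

Answer: C = 6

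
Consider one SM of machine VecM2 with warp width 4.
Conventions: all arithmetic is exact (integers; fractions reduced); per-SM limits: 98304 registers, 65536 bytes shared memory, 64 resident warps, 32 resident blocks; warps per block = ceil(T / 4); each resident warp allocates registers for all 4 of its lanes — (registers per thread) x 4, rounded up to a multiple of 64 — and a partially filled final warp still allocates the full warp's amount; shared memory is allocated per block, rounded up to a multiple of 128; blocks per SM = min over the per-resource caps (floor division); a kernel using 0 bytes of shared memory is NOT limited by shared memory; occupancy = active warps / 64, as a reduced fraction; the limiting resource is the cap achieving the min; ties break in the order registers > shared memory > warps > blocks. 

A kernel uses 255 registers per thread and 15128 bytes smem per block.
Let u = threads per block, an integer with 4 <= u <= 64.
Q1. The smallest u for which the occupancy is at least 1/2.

Answer: u = 29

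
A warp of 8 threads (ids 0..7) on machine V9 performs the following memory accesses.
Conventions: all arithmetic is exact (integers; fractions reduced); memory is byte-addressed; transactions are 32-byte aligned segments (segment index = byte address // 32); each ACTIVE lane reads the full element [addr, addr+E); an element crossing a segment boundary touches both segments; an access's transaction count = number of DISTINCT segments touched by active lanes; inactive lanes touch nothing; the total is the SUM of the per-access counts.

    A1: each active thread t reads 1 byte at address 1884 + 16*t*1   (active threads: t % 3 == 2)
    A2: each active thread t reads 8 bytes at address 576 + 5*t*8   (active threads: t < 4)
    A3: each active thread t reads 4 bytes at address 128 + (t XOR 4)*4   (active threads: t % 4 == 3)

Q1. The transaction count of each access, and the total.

A1: 2 transactions
A2: 4 transactions
A3: 1 transaction

Answer: 2,4,1; total 7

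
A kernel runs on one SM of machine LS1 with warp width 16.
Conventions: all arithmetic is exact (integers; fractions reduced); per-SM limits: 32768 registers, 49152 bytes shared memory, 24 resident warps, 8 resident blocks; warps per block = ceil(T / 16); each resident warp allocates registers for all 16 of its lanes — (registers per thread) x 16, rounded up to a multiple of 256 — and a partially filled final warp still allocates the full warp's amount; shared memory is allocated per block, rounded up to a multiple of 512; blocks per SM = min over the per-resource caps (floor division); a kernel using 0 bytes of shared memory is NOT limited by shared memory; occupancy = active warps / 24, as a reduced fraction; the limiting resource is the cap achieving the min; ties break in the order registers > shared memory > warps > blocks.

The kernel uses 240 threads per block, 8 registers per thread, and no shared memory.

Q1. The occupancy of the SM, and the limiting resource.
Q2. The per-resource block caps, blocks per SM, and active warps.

Answer: occupancy 5/8, limited by warps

registers: 8 blocks
shared memory: no limit (kernel uses none)
warps: 1 block
blocks: 8 blocks

Answer: 1 block, 15 active warps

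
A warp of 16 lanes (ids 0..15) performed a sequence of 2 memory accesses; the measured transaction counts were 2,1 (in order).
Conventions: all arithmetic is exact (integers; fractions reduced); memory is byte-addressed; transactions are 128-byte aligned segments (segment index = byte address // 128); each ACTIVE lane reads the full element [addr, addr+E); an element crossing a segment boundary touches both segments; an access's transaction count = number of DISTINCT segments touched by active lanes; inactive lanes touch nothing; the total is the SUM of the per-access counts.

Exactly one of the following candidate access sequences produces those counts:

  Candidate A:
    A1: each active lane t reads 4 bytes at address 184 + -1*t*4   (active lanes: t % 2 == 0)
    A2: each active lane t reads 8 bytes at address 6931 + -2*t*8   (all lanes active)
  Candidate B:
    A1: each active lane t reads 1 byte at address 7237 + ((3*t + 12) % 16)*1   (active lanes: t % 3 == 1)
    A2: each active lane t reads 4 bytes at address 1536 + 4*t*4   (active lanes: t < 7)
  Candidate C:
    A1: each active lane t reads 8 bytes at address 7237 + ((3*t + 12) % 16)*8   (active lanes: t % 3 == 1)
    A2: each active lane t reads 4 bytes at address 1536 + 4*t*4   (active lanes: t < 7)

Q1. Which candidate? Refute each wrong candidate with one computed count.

A: A1 gives 1 transaction, not 2
B: A1 gives 1 transaction, not 2
C: all counts match (2,1)

Answer: C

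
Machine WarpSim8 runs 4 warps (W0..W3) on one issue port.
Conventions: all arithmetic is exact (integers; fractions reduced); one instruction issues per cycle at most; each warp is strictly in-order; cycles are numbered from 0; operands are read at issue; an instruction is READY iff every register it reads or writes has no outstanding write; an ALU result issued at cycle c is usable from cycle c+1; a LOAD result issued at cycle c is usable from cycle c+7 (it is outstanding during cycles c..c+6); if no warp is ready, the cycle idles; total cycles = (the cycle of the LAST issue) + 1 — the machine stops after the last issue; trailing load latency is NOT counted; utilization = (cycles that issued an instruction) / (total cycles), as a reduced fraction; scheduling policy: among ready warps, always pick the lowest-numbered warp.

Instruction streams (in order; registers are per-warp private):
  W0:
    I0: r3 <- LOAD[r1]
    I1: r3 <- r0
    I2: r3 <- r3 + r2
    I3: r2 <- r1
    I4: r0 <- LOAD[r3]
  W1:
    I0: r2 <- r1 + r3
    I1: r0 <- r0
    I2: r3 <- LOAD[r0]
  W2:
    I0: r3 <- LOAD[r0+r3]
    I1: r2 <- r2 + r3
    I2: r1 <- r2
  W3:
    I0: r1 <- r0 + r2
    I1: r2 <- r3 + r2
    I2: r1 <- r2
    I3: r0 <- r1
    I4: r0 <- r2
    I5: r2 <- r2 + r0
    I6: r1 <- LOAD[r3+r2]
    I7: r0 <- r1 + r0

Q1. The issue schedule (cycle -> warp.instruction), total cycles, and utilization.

cycle 0: W0.I0
cycle 1: W1.I0
cycle 2: W1.I1
cycle 3: W1.I2
cycle 4: W2.I0
cycle 5: W3.I0
cycle 6: W3.I1
cycle 7: W0.I1
cycle 8: W0.I2
cycle 9: W0.I3
cycle 10: W0.I4
cycle 11: W2.I1
cycle 12: W2.I2
cycle 13: W3.I2
cycle 14: W3.I3
cycle 15: W3.I4
cycle 16: W3.I5
cycle 17: W3.I6
cycle 18: idle
cycle 19: idle
cycle 20: idle
cycle 21: idle
cycle 22: idle
cycle 23: idle
cycle 24: W3.I7

Answer: 25 cycles, utilization 19/25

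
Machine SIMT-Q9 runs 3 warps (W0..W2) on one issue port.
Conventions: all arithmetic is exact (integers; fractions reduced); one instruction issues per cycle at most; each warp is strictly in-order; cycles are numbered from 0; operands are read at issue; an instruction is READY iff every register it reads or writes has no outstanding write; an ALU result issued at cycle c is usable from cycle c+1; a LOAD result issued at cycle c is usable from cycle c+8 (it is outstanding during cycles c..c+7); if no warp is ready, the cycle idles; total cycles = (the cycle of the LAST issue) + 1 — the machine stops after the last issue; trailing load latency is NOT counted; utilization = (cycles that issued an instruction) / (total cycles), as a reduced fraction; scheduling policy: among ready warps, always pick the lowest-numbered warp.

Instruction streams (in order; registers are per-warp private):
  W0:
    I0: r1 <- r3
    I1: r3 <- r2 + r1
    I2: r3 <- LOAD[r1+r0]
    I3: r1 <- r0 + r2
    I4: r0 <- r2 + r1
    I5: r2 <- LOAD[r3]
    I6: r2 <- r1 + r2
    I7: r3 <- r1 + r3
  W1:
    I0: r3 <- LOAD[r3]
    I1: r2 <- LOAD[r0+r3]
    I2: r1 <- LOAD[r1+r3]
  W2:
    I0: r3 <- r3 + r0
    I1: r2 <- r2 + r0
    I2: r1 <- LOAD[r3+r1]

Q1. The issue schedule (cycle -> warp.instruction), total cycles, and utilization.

cycle 0: W0.I0
cycle 1: W0.I1
cycle 2: W0.I2
cycle 3: W0.I3
cycle 4: W0.I4
cycle 5: W1.I0
cycle 6: W2.I0
cycle 7: W2.I1
cycle 8: W2.I2
cycle 9: idle
cycle 10: W0.I5
cycle 11: idle
cycle 12: idle
cycle 13: W1.I1
cycle 14: W1.I2
cycle 15: idle
cycle 16: idle
cycle 17: idle
cycle 18: W0.I6
cycle 19: W0.I7

Answer: 20 cycles, utilization 7/10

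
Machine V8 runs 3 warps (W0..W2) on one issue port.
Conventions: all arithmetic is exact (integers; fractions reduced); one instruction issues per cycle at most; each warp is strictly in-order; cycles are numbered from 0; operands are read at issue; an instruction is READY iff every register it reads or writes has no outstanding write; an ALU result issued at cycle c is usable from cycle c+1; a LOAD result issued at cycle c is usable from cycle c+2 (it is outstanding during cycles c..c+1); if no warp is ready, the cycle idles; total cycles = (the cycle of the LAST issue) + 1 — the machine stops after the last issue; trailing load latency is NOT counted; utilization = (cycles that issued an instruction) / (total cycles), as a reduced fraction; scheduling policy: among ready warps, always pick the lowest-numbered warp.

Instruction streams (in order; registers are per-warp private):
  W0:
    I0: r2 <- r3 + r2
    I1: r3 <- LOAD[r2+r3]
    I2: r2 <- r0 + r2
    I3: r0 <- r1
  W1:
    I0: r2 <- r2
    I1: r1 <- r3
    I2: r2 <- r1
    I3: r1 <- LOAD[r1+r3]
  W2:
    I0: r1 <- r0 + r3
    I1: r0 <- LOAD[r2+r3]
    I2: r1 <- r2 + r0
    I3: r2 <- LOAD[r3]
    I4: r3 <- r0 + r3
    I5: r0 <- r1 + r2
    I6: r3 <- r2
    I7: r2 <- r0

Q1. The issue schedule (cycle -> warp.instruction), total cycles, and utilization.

cycle 0: W0.I0
cycle 1: W0.I1
cycle 2: W0.I2
cycle 3: W0.I3
cycle 4: W1.I0
cycle 5: W1.I1
cycle 6: W1.I2
cycle 7: W1.I3
cycle 8: W2.I0
cycle 9: W2.I1
cycle 10: idle
cycle 11: W2.I2
cycle 12: W2.I3
cycle 13: W2.I4
cycle 14: W2.I5
cycle 15: W2.I6
cycle 16: W2.I7

Answer: 17 cycles, utilization 16/17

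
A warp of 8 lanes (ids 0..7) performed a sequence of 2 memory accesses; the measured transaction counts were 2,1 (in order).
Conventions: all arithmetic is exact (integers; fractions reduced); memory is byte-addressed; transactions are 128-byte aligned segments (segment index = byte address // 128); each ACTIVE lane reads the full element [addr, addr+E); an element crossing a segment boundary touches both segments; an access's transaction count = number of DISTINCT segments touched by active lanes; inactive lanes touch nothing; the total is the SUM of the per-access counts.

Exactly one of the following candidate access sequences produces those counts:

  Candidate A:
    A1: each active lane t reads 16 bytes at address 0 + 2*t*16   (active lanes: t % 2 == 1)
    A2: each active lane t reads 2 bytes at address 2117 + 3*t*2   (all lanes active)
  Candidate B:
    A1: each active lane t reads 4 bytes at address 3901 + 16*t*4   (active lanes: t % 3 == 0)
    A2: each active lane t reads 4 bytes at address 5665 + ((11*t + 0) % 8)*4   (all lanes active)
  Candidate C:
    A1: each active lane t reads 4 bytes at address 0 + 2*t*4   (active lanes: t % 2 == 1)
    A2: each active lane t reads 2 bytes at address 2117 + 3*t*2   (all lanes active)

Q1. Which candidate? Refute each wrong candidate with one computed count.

B: A1 gives 4 transactions, not 2
C: A1 gives 1 transaction, not 2
A: all counts match (2,1)

Answer: A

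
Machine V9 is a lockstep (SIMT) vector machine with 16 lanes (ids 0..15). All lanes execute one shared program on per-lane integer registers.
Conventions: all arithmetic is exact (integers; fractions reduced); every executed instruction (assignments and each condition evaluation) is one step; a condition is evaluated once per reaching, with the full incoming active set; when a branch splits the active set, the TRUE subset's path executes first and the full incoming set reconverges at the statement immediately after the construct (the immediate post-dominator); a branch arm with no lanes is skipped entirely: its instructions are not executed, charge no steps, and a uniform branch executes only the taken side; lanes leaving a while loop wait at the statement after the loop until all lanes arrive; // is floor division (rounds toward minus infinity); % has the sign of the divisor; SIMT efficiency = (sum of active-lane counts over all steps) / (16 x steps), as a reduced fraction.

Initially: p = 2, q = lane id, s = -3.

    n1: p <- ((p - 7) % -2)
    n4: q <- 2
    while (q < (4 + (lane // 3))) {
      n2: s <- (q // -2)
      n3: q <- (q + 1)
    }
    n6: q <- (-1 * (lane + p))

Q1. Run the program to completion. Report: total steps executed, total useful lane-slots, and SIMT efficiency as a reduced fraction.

Answer: 25 steps, 265 useful, 53/80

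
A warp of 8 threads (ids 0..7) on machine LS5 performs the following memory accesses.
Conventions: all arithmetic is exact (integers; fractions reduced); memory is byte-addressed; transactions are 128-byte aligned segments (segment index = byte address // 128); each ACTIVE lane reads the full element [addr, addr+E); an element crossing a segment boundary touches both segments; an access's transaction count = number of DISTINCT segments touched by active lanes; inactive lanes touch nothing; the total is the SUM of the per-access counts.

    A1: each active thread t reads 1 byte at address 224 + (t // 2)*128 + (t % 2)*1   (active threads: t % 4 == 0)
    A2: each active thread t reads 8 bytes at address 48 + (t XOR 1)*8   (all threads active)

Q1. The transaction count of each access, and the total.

A1: 2 transactions
A2: 1 transaction

Answer: 2,1; total 3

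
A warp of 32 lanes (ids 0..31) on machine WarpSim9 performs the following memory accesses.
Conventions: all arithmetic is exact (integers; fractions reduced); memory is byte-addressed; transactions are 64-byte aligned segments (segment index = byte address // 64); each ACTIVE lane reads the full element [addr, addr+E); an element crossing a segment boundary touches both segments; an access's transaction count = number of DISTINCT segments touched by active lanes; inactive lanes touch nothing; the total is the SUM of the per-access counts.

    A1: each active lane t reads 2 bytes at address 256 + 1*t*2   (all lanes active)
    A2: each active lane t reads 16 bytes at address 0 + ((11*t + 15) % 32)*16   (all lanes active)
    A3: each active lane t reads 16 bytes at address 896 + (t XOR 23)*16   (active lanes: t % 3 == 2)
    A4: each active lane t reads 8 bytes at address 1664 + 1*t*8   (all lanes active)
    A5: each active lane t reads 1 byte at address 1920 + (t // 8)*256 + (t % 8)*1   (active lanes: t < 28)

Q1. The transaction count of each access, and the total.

A1: 1 transaction
A2: 8 transactions
A3: 8 transactions
A4: 4 transactions
A5: 4 transactions

Answer: 1,8,8,4,4; total 25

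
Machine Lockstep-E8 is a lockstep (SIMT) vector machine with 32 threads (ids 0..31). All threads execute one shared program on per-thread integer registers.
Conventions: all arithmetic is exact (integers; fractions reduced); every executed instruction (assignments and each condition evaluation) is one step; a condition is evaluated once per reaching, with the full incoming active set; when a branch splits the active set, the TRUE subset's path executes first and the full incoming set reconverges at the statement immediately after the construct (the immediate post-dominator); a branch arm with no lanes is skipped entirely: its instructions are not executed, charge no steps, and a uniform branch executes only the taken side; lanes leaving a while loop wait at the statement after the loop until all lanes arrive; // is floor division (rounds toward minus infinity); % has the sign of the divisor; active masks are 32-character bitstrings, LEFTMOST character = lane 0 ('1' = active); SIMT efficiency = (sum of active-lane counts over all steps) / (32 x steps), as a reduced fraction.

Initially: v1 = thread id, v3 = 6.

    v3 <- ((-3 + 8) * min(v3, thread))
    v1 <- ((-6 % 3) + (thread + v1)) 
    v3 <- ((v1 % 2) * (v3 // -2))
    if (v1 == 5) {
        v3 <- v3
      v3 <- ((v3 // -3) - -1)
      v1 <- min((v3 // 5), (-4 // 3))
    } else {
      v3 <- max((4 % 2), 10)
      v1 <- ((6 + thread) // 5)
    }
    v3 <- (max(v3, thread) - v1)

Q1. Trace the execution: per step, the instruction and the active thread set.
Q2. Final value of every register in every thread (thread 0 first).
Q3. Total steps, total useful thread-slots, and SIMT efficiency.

step 0: v3 <- ((-3 + 8) * min(v3, thread)) 11111111111111111111111111111111
step 1: v1 <- ((-6 % 3) + (thread + v1)) 11111111111111111111111111111111
step 2: v3 <- ((v1 % 2) * (v3 // -2)) 11111111111111111111111111111111
step 3: eval (v1 == 5)               11111111111111111111111111111111
step 4: v3 <- max((4 % 2), 10)       11111111111111111111111111111111
step 5: v1 <- ((6 + thread) // 5)    11111111111111111111111111111111
step 6: v3 <- (max(v3, thread) - v1) 11111111111111111111111111111111

Answer: 7 steps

v1: 1,1,1,1,2,2,2,2,2,3,3,3,3,3,4,4,4,4,4,5,5,5,5,5,6,6,6,6,6,7,7,7
v3: 9,9,9,9,8,8,8,8,8,7,7,8,9,10,10,11,12,13,14,14,15,16,17,18,18,19,20,21,22,22,23,24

steps = 7; useful = 224; efficiency = 224/224 = 1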